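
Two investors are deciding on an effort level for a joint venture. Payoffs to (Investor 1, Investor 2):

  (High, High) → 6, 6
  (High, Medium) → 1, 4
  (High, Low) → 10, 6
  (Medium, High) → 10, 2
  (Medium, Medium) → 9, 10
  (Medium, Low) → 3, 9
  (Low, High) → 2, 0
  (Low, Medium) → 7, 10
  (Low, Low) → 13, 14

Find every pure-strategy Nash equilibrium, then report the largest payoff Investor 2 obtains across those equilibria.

14

Both Medium is a pure NE (Investor 1: 9 ≥ 7; Investor 2: 10 ≥ 9). Investor 2 gets 10.
Both Low is a pure NE (Investor 1: 13 ≥ 10; Investor 2: 14 ≥ 10). Investor 2 gets 14.
Every other cell has a profitable deviation for at least one player. Highest of {10, 14} is 14.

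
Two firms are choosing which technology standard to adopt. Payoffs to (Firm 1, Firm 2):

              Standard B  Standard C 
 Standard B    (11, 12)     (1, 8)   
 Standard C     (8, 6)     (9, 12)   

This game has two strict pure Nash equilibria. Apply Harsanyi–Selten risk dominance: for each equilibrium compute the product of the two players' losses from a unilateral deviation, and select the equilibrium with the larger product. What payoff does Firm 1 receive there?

9

At both Standard B: Firm 1 loses 11 − 8 = 3 by deviating; Firm 2 loses 12 − 8 = 4. Product = 3·4 = 12.
At both Standard C: Firm 1 loses 9 − 1 = 8 by deviating; Firm 2 loses 12 − 6 = 6. Product = 8·6 = 48.
48 > 12, so both Standard C is risk-dominant. Firm 1's payoff there is 9.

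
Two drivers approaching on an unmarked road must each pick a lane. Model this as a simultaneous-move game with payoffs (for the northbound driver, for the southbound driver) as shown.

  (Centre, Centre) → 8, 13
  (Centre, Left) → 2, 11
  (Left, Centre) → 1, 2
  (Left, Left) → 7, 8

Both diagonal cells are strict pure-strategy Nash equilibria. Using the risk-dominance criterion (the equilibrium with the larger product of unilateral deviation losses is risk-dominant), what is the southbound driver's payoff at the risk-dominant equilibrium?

8

At both Centre: the northbound driver loses 8 − 1 = 7 by deviating; the southbound driver loses 13 − 11 = 2. Product = 7·2 = 14.
At both Left: the northbound driver loses 7 − 2 = 5 by deviating; the southbound driver loses 8 − 2 = 6. Product = 5·6 = 30.
30 > 14, so both Left is risk-dominant. The southbound driver's payoff there is 8.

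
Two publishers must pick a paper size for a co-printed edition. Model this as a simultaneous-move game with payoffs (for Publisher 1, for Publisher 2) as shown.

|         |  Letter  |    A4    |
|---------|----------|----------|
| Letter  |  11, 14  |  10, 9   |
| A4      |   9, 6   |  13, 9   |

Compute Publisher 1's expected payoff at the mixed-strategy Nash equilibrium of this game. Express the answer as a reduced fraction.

Publisher 2 mixes with probability q on Letter, chosen so Publisher 1 is indifferent: 11q + 10(1−q) = 9q + 13(1−q) gives q = 3/5.
Publisher 1's expected payoff (from either row, since indifferent) is 11·3/5 + 10·2/5 = 53/5.

53/5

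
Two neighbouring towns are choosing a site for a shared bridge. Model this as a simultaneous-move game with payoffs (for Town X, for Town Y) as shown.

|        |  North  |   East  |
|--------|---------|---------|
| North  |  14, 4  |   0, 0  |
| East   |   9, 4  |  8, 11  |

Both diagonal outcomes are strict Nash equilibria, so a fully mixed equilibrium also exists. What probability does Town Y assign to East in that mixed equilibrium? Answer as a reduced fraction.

Town Y's mix q on North must make Town X indifferent between North and East.
Town X's payoff from North: 14q + 0(1−q). From East: 9q + 8(1−q).
Set equal: 5q = 8(1−q) → q = 8/13.
Probability on East is 1 − 8/13 = 5/13.

5/13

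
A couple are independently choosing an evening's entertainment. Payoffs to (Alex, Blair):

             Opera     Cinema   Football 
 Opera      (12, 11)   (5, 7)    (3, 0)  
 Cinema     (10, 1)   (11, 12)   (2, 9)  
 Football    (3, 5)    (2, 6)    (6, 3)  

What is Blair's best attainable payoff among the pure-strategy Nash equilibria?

12

Both Opera is a pure NE (Alex: 12 ≥ 10; Blair: 11 ≥ 7). Blair gets 11.
Both Cinema is a pure NE (Alex: 11 ≥ 5; Blair: 12 ≥ 9). Blair gets 12.
Every other cell has a profitable deviation for at least one player. Highest of {11, 12} is 12.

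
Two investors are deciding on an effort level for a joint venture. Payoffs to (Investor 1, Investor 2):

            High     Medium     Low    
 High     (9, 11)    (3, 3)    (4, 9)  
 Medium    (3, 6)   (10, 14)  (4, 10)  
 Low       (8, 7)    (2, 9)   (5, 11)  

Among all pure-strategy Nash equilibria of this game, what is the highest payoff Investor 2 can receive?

Both High is a pure NE (Investor 1: 9 ≥ 8; Investor 2: 11 ≥ 9). Investor 2 gets 11.
Both Medium is a pure NE (Investor 1: 10 ≥ 3; Investor 2: 14 ≥ 10). Investor 2 gets 14.
Both Low is a pure NE (Investor 1: 5 ≥ 4; Investor 2: 11 ≥ 9). Investor 2 gets 11.
Every other cell has a profitable deviation for at least one player. Highest of {11, 14, 11} is 14.

14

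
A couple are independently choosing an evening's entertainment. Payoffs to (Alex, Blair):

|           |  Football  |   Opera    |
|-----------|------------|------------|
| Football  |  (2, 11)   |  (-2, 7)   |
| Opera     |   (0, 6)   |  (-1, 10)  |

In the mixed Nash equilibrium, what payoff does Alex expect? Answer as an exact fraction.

Blair mixes with probability q on Football, chosen so Alex is indifferent: 2q + (-2)(1−q) = 0q + (-1)(1−q) gives q = 1/3.
Alex's expected payoff (from either row, since indifferent) is 2·1/3 + (-2)·2/3 = -2/3.

-2/3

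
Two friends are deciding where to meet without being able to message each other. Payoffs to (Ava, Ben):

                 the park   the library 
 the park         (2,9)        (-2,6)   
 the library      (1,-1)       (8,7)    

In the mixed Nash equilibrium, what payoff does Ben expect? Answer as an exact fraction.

69/11

Ava mixes with probability p on the park, chosen so Ben is indifferent: 9p + (-1)(1−p) = 6p + 7(1−p) gives p = 8/11.
Ben's expected payoff is 9·8/11 + (-1)·3/11 = 69/11.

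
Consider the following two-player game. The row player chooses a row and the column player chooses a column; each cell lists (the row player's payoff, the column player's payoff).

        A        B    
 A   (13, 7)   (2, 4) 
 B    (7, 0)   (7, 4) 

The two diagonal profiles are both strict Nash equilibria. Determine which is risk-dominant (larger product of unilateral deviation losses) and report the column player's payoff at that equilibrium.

4

At both A: the row player loses 13 − 7 = 6 by deviating; the column player loses 7 − 4 = 3. Product = 6·3 = 18.
At both B: the row player loses 7 − 2 = 5 by deviating; the column player loses 4 − 0 = 4. Product = 5·4 = 20.
20 > 18, so both B is risk-dominant. The column player's payoff there is 4.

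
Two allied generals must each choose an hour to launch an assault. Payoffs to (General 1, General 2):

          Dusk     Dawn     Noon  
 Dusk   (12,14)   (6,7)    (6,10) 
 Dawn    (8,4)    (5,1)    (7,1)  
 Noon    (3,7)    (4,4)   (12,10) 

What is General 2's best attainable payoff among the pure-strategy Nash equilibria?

Both Dusk is a pure NE (General 1: 12 ≥ 8; General 2: 14 ≥ 10). General 2 gets 14.
Both Noon is a pure NE (General 1: 12 ≥ 7; General 2: 10 ≥ 7). General 2 gets 10.
Every other cell has a profitable deviation for at least one player. Highest of {14, 10} is 14.

14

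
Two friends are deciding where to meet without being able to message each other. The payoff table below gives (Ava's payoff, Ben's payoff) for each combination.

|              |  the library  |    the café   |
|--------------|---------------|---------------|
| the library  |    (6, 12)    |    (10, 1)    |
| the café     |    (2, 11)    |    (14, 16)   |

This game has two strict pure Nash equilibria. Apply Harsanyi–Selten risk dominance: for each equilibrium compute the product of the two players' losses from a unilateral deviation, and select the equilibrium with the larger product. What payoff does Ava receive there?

6

At both the library: Ava loses 6 − 2 = 4 by deviating; Ben loses 12 − 1 = 11. Product = 4·11 = 44.
At both the café: Ava loses 14 − 10 = 4 by deviating; Ben loses 16 − 11 = 5. Product = 4·5 = 20.
44 > 20, so both the library is risk-dominant. Ava's payoff there is 6.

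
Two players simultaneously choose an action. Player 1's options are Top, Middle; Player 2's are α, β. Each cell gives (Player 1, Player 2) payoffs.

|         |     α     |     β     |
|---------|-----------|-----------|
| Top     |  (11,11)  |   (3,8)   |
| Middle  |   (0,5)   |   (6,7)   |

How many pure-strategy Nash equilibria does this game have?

(Top, α): Player 1 gets 11 (best alternative 0); Player 2 gets 11 (best alternative 8). Neither deviates — NE.
(Middle, β): Player 1 gets 6 (best alternative 3); Player 2 gets 7 (best alternative 5). Neither deviates — NE.
(Top, β) is not a NE: Player 1 would switch to Middle (6 > 3).
No other cell survives both best-response checks, so there are 2 pure NE.

2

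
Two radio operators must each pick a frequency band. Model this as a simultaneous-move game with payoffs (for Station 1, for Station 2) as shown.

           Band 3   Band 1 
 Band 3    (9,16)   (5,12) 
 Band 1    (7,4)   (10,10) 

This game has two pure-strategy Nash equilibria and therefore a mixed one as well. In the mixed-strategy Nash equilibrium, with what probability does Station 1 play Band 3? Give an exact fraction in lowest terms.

3/5

Station 1's mix p on Band 3 must make Station 2 indifferent between Band 3 and Band 1.
Station 2's payoff from Band 3: 16p + 4(1−p). From Band 1: 12p + 10(1−p).
Set equal: 4p = 6(1−p) → p = 6/10 = 3/5.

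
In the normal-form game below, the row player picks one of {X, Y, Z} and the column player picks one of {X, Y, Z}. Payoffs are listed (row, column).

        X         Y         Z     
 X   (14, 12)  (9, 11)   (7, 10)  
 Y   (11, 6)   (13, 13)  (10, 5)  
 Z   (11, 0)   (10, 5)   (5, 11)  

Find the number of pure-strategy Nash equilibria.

2

Both X: the row player gets 14 (best alternative 11); the column player gets 12 (best alternative 11). Neither deviates — NE.
Both Y: the row player gets 13 (best alternative 10); the column player gets 13 (best alternative 6). Neither deviates — NE.
Both Z is not a NE: the row player would switch to Y (10 > 5).
No other cell survives both best-response checks, so there are 2 pure NE.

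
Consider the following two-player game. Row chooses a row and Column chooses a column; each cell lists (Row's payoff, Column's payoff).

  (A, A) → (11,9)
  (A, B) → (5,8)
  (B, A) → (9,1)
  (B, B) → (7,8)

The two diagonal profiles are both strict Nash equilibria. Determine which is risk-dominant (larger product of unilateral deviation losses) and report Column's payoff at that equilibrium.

8

At both A: Row loses 11 − 9 = 2 by deviating; Column loses 9 − 8 = 1. Product = 2·1 = 2.
At both B: Row loses 7 − 5 = 2 by deviating; Column loses 8 − 1 = 7. Product = 2·7 = 14.
14 > 2, so both B is risk-dominant. Column's payoff there is 8.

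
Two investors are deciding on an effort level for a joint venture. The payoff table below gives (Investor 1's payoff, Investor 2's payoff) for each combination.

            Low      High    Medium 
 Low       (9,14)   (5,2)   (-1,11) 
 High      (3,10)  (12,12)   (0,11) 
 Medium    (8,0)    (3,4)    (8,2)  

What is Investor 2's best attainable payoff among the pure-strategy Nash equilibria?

Both Low is a pure NE (Investor 1: 9 ≥ 8; Investor 2: 14 ≥ 11). Investor 2 gets 14.
Both High is a pure NE (Investor 1: 12 ≥ 5; Investor 2: 12 ≥ 11). Investor 2 gets 12.
Every other cell has a profitable deviation for at least one player. Highest of {14, 12} is 14.

14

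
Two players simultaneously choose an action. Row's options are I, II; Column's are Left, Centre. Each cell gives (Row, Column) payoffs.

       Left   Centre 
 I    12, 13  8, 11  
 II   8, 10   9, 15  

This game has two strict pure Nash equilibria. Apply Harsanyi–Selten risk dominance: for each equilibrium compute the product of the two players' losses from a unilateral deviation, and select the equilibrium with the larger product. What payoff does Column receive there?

13

At (I, Left): Row loses 12 − 8 = 4 by deviating; Column loses 13 − 11 = 2. Product = 4·2 = 8.
At (II, Centre): Row loses 9 − 8 = 1 by deviating; Column loses 15 − 10 = 5. Product = 1·5 = 5.
8 > 5, so (I, Left) is risk-dominant. Column's payoff there is 13.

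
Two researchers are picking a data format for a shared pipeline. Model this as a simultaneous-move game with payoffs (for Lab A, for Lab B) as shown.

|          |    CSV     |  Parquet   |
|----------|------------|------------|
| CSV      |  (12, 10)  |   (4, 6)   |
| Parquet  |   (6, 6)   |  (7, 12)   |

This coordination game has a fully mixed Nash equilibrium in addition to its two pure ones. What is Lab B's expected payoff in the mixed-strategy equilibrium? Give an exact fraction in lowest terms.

42/5

Lab A mixes with probability p on CSV, chosen so Lab B is indifferent: 10p + 6(1−p) = 6p + 12(1−p) gives p = 3/5.
Lab B's expected payoff is 10·3/5 + 6·2/5 = 42/5.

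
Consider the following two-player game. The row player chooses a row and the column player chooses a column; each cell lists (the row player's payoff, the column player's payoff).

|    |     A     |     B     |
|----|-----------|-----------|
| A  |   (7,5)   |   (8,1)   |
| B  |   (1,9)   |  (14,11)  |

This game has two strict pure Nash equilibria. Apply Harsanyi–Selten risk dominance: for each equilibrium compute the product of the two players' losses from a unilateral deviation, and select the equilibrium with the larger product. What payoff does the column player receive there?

At both A: the row player loses 7 − 1 = 6 by deviating; the column player loses 5 − 1 = 4. Product = 6·4 = 24.
At both B: the row player loses 14 − 8 = 6 by deviating; the column player loses 11 − 9 = 2. Product = 6·2 = 12.
24 > 12, so both A is risk-dominant. The column player's payoff there is 5.

5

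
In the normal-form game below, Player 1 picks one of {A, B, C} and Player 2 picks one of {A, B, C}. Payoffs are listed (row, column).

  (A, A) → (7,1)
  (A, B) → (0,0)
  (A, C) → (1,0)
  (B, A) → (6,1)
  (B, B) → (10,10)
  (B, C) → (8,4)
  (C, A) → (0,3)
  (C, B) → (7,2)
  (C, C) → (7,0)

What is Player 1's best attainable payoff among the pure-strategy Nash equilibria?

Both A is a pure NE (Player 1: 7 ≥ 6; Player 2: 1 ≥ 0). Player 1 gets 7.
Both B is a pure NE (Player 1: 10 ≥ 7; Player 2: 10 ≥ 4). Player 1 gets 10.
Every other cell has a profitable deviation for at least one player. Highest of {7, 10} is 10.

10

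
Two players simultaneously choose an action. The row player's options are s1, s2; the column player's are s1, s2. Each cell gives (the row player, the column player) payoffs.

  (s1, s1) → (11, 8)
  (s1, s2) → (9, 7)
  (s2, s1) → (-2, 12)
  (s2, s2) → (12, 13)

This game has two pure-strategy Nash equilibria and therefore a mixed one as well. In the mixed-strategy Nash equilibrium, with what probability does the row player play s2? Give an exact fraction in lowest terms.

1/2

The row player's mix p on s1 must make the column player indifferent between s1 and s2.
The column player's payoff from s1: 8p + 12(1−p). From s2: 7p + 13(1−p).
Set equal: 1p = 1(1−p) → p = 1/2.
Probability on s2 is 1 − 1/2 = 1/2.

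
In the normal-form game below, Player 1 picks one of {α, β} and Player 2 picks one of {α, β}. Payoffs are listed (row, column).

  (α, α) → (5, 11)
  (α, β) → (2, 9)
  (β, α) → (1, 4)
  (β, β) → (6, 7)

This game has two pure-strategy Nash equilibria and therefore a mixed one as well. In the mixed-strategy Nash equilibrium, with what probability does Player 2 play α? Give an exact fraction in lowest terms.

Player 2's mix q on α must make Player 1 indifferent between α and β.
Player 1's payoff from α: 5q + 2(1−q). From β: 1q + 6(1−q).
Set equal: 4q = 4(1−q) → q = 4/8 = 1/2.

1/2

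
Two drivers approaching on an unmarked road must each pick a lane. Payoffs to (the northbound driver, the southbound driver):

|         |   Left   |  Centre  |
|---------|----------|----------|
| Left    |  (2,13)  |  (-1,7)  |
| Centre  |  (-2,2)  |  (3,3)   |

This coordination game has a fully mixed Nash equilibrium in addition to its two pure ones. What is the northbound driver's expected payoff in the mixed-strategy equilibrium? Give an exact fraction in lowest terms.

The southbound driver mixes with probability q on Left, chosen so the northbound driver is indifferent: 2q + (-1)(1−q) = (-2)q + 3(1−q) gives q = 1/2.
The northbound driver's expected payoff (from either row, since indifferent) is 2·1/2 + (-1)·1/2 = 1/2.

1/2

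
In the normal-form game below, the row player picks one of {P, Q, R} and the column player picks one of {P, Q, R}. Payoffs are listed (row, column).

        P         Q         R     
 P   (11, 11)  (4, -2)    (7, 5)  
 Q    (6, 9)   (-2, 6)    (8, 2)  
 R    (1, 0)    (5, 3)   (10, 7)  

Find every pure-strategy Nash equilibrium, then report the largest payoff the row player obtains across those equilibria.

Both P is a pure NE (the row player: 11 ≥ 6; the column player: 11 ≥ 5). The row player gets 11.
Both R is a pure NE (the row player: 10 ≥ 8; the column player: 7 ≥ 3). The row player gets 10.
Every other cell has a profitable deviation for at least one player. Highest of {11, 10} is 11.

11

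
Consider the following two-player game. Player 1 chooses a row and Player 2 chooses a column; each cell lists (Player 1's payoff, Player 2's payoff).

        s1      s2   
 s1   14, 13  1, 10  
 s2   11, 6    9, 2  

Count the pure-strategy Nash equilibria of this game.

1

Both s1: Player 1 gets 14 (best alternative 11); Player 2 gets 13 (best alternative 10). Neither deviates — NE.
Both s2 is not a NE: Player 2 would switch to s1 (6 > 2).
No other cell survives both best-response checks, so there is 1 pure NE.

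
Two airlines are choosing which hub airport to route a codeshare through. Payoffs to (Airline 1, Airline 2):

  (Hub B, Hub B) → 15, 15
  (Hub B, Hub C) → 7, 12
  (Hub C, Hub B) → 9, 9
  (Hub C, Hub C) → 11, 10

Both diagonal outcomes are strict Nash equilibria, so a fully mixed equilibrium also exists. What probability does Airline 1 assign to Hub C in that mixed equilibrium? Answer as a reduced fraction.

3/4

Airline 1's mix p on Hub B must make Airline 2 indifferent between Hub B and Hub C.
Airline 2's payoff from Hub B: 15p + 9(1−p). From Hub C: 12p + 10(1−p).
Set equal: 3p = 1(1−p) → p = 1/4.
Probability on Hub C is 1 − 1/4 = 3/4.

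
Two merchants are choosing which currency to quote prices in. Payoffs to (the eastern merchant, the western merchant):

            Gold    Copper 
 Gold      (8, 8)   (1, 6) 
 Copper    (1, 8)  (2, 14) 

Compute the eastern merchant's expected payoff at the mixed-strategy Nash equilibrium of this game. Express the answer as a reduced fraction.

The western merchant mixes with probability q on Gold, chosen so the eastern merchant is indifferent: 8q + 1(1−q) = 1q + 2(1−q) gives q = 1/8.
The eastern merchant's expected payoff (from either row, since indifferent) is 8·1/8 + 1·7/8 = 15/8.

15/8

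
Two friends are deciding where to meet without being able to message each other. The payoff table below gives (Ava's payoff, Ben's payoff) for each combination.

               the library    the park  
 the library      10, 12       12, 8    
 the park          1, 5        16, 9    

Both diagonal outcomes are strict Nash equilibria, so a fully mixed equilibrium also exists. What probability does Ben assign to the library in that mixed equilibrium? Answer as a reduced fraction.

4/13

Ben's mix q on the library must make Ava indifferent between the library and the park.
Ava's payoff from the library: 10q + 12(1−q). From the park: 1q + 16(1−q).
Set equal: 9q = 4(1−q) → q = 4/13.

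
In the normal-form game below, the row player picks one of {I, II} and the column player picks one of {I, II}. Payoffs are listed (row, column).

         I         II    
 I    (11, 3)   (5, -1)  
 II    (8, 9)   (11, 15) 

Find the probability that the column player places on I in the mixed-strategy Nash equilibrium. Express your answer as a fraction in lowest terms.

The column player's mix q on I must make the row player indifferent between I and II.
The row player's payoff from I: 11q + 5(1−q). From II: 8q + 11(1−q).
Set equal: 3q = 6(1−q) → q = 6/9 = 2/3.

2/3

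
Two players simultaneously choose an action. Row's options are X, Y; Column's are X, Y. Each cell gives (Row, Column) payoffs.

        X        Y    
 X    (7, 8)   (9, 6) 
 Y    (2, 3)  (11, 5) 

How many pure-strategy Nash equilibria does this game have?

Both X: Row gets 7 (best alternative 2); Column gets 8 (best alternative 6). Neither deviates — NE.
Both Y: Row gets 11 (best alternative 9); Column gets 5 (best alternative 3). Neither deviates — NE.
(Y, X) is not a NE: Row would switch to X (7 > 2).
No other cell survives both best-response checks, so there are 2 pure NE.

2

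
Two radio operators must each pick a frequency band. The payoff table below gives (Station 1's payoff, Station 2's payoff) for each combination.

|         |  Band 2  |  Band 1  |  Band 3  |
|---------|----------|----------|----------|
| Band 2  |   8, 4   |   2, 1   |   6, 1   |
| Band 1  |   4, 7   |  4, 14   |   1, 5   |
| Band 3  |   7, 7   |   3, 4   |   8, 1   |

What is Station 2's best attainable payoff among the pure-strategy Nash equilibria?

14

Both Band 2 is a pure NE (Station 1: 8 ≥ 7; Station 2: 4 ≥ 1). Station 2 gets 4.
Both Band 1 is a pure NE (Station 1: 4 ≥ 3; Station 2: 14 ≥ 7). Station 2 gets 14.
Every other cell has a profitable deviation for at least one player. Highest of {4, 14} is 14.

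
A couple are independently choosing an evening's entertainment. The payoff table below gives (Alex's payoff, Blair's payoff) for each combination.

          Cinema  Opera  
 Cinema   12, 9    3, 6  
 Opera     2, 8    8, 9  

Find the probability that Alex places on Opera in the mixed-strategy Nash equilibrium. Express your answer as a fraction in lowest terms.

Alex's mix p on Cinema must make Blair indifferent between Cinema and Opera.
Blair's payoff from Cinema: 9p + 8(1−p). From Opera: 6p + 9(1−p).
Set equal: 3p = 1(1−p) → p = 1/4.
Probability on Opera is 1 − 1/4 = 3/4.

3/4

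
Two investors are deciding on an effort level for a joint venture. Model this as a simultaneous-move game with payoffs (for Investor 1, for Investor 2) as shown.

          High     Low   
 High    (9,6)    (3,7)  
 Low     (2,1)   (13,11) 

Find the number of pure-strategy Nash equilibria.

1

Both Low: Investor 1 gets 13 (best alternative 3); Investor 2 gets 11 (best alternative 1). Neither deviates — NE.
Both High is not a NE: Investor 2 would switch to Low (7 > 6).
No other cell survives both best-response checks, so there is 1 pure NE.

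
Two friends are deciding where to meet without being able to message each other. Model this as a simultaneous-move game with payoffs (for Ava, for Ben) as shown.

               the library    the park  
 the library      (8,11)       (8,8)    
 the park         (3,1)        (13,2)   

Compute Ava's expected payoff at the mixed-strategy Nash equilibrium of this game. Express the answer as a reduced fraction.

Ben mixes with probability q on the library, chosen so Ava is indifferent: 8q + 8(1−q) = 3q + 13(1−q) gives q = 1/2.
Ava's expected payoff (from either row, since indifferent) is 8·1/2 + 8·1/2 = 8.

8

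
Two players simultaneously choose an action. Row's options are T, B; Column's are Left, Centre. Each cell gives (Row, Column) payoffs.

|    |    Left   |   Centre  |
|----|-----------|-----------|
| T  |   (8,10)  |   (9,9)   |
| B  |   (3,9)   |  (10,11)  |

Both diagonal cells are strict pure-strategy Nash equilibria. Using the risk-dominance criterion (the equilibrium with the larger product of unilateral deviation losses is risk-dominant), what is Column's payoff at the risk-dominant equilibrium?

At (T, Left): Row loses 8 − 3 = 5 by deviating; Column loses 10 − 9 = 1. Product = 5·1 = 5.
At (B, Centre): Row loses 10 − 9 = 1 by deviating; Column loses 11 − 9 = 2. Product = 1·2 = 2.
5 > 2, so (T, Left) is risk-dominant. Column's payoff there is 10.

10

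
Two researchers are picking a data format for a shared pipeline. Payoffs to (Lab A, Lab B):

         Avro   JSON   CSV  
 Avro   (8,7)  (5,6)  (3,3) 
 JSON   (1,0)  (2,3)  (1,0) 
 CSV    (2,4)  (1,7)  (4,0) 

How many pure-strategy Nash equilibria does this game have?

1

Both Avro: Lab A gets 8 (best alternative 2); Lab B gets 7 (best alternative 6). Neither deviates — NE.
Both JSON is not a NE: Lab A would switch to Avro (5 > 2).
No other cell survives both best-response checks, so there is 1 pure NE.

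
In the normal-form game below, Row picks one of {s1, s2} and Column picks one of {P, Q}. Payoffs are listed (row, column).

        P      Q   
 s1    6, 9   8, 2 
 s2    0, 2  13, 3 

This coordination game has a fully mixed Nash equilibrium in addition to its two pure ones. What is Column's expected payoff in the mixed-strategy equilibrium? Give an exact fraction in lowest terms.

23/8

Row mixes with probability p on s1, chosen so Column is indifferent: 9p + 2(1−p) = 2p + 3(1−p) gives p = 1/8.
Column's expected payoff is 9·1/8 + 2·7/8 = 23/8.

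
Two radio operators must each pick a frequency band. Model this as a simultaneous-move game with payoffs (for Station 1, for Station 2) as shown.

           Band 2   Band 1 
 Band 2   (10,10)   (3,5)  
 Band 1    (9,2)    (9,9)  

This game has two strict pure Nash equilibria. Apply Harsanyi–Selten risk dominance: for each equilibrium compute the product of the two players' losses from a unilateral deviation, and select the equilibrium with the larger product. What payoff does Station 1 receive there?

At both Band 2: Station 1 loses 10 − 9 = 1 by deviating; Station 2 loses 10 − 5 = 5. Product = 1·5 = 5.
At both Band 1: Station 1 loses 9 − 3 = 6 by deviating; Station 2 loses 9 − 2 = 7. Product = 6·7 = 42.
42 > 5, so both Band 1 is risk-dominant. Station 1's payoff there is 9.

9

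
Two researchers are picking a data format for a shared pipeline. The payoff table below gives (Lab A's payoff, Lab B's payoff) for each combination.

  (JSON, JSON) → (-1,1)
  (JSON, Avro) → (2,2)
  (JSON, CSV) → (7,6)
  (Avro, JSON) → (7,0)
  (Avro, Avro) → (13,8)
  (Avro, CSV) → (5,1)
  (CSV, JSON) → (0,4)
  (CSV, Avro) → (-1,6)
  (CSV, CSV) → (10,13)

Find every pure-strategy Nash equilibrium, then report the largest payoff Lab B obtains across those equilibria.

Both Avro is a pure NE (Lab A: 13 ≥ 2; Lab B: 8 ≥ 1). Lab B gets 8.
Both CSV is a pure NE (Lab A: 10 ≥ 7; Lab B: 13 ≥ 6). Lab B gets 13.
Every other cell has a profitable deviation for at least one player. Highest of {8, 13} is 13.

13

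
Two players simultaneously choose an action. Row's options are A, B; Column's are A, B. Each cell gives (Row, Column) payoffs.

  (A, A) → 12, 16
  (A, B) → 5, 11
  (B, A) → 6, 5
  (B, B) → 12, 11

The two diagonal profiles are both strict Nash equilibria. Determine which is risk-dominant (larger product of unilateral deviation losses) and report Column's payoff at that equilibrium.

11

At both A: Row loses 12 − 6 = 6 by deviating; Column loses 16 − 11 = 5. Product = 6·5 = 30.
At both B: Row loses 12 − 5 = 7 by deviating; Column loses 11 − 5 = 6. Product = 7·6 = 42.
42 > 30, so both B is risk-dominant. Column's payoff there is 11.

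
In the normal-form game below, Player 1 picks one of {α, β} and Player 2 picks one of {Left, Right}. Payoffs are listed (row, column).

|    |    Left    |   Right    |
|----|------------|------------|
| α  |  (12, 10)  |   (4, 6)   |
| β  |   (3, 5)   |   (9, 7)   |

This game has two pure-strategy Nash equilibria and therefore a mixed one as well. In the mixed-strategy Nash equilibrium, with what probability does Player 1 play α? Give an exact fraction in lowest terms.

1/3

Player 1's mix p on α must make Player 2 indifferent between Left and Right.
Player 2's payoff from Left: 10p + 5(1−p). From Right: 6p + 7(1−p).
Set equal: 4p = 2(1−p) → p = 2/6 = 1/3.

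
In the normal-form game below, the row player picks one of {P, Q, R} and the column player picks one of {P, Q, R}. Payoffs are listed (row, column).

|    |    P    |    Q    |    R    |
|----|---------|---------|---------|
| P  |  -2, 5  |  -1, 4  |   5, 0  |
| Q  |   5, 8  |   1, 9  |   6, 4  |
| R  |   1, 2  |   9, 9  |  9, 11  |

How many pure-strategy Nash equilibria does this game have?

Both R: the row player gets 9 (best alternative 6); the column player gets 11 (best alternative 9). Neither deviates — NE.
Both P is not a NE: the row player would switch to Q (5 > -2).
No other cell survives both best-response checks, so there is 1 pure NE.

1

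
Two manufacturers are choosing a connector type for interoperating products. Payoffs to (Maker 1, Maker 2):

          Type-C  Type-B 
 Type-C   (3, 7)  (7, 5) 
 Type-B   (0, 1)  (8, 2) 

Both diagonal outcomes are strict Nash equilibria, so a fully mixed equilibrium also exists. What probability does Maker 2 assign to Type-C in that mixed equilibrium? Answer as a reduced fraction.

1/4

Maker 2's mix q on Type-C must make Maker 1 indifferent between Type-C and Type-B.
Maker 1's payoff from Type-C: 3q + 7(1−q). From Type-B: 0q + 8(1−q).
Set equal: 3q = 1(1−q) → q = 1/4.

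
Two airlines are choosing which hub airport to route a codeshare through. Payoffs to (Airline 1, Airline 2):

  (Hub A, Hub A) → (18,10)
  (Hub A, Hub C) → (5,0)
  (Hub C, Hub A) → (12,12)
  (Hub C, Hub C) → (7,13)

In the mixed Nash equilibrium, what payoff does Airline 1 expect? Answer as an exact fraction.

Airline 2 mixes with probability q on Hub A, chosen so Airline 1 is indifferent: 18q + 5(1−q) = 12q + 7(1−q) gives q = 1/4.
Airline 1's expected payoff (from either row, since indifferent) is 18·1/4 + 5·3/4 = 33/4.

33/4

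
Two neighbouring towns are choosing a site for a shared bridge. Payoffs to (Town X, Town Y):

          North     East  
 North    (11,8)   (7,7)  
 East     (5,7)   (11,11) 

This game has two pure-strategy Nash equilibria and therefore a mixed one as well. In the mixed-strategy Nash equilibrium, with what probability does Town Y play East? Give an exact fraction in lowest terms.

Town Y's mix q on North must make Town X indifferent between North and East.
Town X's payoff from North: 11q + 7(1−q). From East: 5q + 11(1−q).
Set equal: 6q = 4(1−q) → q = 4/10 = 2/5.
Probability on East is 1 − 2/5 = 3/5.

3/5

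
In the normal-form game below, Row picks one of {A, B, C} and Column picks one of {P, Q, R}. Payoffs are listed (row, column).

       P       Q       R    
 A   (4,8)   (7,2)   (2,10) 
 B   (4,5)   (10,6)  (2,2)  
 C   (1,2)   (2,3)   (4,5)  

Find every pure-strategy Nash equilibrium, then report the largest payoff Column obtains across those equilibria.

(B, Q) is a pure NE (Row: 10 ≥ 7; Column: 6 ≥ 5). Column gets 6.
(C, R) is a pure NE (Row: 4 ≥ 2; Column: 5 ≥ 3). Column gets 5.
Every other cell has a profitable deviation for at least one player. Highest of {6, 5} is 6.

6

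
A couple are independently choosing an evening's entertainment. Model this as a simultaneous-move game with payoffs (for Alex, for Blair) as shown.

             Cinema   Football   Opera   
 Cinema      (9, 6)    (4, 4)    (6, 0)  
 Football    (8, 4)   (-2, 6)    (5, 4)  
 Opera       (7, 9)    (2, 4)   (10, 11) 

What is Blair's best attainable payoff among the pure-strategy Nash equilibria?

11

Both Cinema is a pure NE (Alex: 9 ≥ 8; Blair: 6 ≥ 4). Blair gets 6.
Both Opera is a pure NE (Alex: 10 ≥ 6; Blair: 11 ≥ 9). Blair gets 11.
Every other cell has a profitable deviation for at least one player. Highest of {6, 11} is 11.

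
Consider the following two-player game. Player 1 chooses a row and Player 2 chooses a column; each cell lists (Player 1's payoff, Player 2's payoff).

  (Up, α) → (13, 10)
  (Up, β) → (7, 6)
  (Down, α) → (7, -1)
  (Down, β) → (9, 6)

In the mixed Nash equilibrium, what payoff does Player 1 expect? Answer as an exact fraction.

17/2

Player 2 mixes with probability q on α, chosen so Player 1 is indifferent: 13q + 7(1−q) = 7q + 9(1−q) gives q = 1/4.
Player 1's expected payoff (from either row, since indifferent) is 13·1/4 + 7·3/4 = 17/2.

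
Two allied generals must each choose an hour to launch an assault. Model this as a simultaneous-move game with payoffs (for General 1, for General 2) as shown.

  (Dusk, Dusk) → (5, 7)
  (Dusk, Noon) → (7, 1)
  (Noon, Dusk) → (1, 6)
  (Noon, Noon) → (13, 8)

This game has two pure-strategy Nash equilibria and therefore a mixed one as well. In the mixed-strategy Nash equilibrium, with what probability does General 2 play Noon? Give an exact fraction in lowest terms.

2/5

General 2's mix q on Dusk must make General 1 indifferent between Dusk and Noon.
General 1's payoff from Dusk: 5q + 7(1−q). From Noon: 1q + 13(1−q).
Set equal: 4q = 6(1−q) → q = 6/10 = 3/5.
Probability on Noon is 1 − 3/5 = 2/5.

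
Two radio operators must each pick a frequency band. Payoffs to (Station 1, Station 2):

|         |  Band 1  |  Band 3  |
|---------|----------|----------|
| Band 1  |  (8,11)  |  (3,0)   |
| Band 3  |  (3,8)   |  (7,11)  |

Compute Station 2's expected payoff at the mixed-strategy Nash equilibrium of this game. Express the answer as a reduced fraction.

Station 1 mixes with probability p on Band 1, chosen so Station 2 is indifferent: 11p + 8(1−p) = 0p + 11(1−p) gives p = 3/14.
Station 2's expected payoff is 11·3/14 + 8·11/14 = 121/14.

121/14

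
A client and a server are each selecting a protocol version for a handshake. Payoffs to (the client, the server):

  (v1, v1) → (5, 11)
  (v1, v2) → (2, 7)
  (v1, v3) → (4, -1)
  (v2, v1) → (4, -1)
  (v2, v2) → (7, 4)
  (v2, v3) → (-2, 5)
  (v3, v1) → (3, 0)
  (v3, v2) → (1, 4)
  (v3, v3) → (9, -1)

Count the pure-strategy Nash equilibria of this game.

1

Both v1: the client gets 5 (best alternative 4); the server gets 11 (best alternative 7). Neither deviates — NE.
Both v3 is not a NE: the server would switch to v2 (4 > -1).
No other cell survives both best-response checks, so there is 1 pure NE.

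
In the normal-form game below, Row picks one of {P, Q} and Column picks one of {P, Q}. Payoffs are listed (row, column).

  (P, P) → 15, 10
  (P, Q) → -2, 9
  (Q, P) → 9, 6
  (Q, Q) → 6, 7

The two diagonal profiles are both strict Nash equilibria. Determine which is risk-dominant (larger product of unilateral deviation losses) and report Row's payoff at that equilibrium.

6

At both P: Row loses 15 − 9 = 6 by deviating; Column loses 10 − 9 = 1. Product = 6·1 = 6.
At both Q: Row loses 6 − (-2) = 8 by deviating; Column loses 7 − 6 = 1. Product = 8·1 = 8.
8 > 6, so both Q is risk-dominant. Row's payoff there is 6.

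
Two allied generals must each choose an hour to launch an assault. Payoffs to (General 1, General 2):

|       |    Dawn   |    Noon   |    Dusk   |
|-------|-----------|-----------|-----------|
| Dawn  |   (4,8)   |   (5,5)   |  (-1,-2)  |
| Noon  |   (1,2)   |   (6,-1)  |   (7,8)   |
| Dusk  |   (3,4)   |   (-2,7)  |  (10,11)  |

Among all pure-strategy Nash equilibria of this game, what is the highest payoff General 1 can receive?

Both Dawn is a pure NE (General 1: 4 ≥ 3; General 2: 8 ≥ 5). General 1 gets 4.
Both Dusk is a pure NE (General 1: 10 ≥ 7; General 2: 11 ≥ 7). General 1 gets 10.
Every other cell has a profitable deviation for at least one player. Highest of {4, 10} is 10.

10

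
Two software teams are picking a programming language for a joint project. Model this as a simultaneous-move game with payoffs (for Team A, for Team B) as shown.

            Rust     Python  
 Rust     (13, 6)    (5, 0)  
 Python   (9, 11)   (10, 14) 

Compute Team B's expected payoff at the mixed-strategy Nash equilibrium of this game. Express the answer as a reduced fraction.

28/3

Team A mixes with probability p on Rust, chosen so Team B is indifferent: 6p + 11(1−p) = 0p + 14(1−p) gives p = 1/3.
Team B's expected payoff is 6·1/3 + 11·2/3 = 28/3.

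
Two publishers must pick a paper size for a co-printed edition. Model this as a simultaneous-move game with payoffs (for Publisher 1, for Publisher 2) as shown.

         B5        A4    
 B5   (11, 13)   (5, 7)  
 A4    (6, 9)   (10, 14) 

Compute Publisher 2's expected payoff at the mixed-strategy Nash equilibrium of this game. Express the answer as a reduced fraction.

119/11

Publisher 1 mixes with probability p on B5, chosen so Publisher 2 is indifferent: 13p + 9(1−p) = 7p + 14(1−p) gives p = 5/11.
Publisher 2's expected payoff is 13·5/11 + 9·6/11 = 119/11.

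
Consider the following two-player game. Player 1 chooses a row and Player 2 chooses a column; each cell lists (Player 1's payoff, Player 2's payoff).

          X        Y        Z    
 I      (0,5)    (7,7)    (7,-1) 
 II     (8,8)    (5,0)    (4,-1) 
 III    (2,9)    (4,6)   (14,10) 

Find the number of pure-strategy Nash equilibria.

(I, Y): Player 1 gets 7 (best alternative 5); Player 2 gets 7 (best alternative 5). Neither deviates — NE.
(II, X): Player 1 gets 8 (best alternative 2); Player 2 gets 8 (best alternative 0). Neither deviates — NE.
(III, Z): Player 1 gets 14 (best alternative 7); Player 2 gets 10 (best alternative 9). Neither deviates — NE.
(I, X) is not a NE: Player 1 would switch to II (8 > 0).
No other cell survives both best-response checks, so there are 3 pure NE.

3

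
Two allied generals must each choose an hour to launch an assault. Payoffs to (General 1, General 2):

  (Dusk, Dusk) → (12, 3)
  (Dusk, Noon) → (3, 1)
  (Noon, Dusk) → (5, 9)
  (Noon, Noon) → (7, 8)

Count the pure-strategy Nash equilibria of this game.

Both Dusk: General 1 gets 12 (best alternative 5); General 2 gets 3 (best alternative 1). Neither deviates — NE.
Both Noon is not a NE: General 2 would switch to Dusk (9 > 8).
No other cell survives both best-response checks, so there is 1 pure NE.

1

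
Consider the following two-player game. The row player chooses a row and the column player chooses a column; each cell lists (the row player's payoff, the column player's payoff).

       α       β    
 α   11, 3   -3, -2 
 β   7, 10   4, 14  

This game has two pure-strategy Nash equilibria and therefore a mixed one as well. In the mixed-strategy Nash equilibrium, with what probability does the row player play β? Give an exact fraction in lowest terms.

5/9

The row player's mix p on α must make the column player indifferent between α and β.
The column player's payoff from α: 3p + 10(1−p). From β: (-2)p + 14(1−p).
Set equal: 5p = 4(1−p) → p = 4/9.
Probability on β is 1 − 4/9 = 5/9.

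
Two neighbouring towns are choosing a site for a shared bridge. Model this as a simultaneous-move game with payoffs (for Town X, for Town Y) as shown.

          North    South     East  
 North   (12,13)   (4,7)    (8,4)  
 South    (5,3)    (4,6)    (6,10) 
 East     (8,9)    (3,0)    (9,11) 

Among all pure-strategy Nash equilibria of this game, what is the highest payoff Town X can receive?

12

Both North is a pure NE (Town X: 12 ≥ 8; Town Y: 13 ≥ 7). Town X gets 12.
Both East is a pure NE (Town X: 9 ≥ 8; Town Y: 11 ≥ 9). Town X gets 9.
Every other cell has a profitable deviation for at least one player. Highest of {12, 9} is 12.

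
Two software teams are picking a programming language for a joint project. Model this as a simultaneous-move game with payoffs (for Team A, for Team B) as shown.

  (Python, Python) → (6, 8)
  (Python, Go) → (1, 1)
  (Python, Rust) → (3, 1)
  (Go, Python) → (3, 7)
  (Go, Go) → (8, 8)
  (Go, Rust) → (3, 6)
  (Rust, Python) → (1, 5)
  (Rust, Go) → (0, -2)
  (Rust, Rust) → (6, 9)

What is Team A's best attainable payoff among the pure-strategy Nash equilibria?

Both Python is a pure NE (Team A: 6 ≥ 3; Team B: 8 ≥ 1). Team A gets 6.
Both Go is a pure NE (Team A: 8 ≥ 1; Team B: 8 ≥ 7). Team A gets 8.
Both Rust is a pure NE (Team A: 6 ≥ 3; Team B: 9 ≥ 5). Team A gets 6.
Every other cell has a profitable deviation for at least one player. Highest of {6, 8, 6} is 8.

8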